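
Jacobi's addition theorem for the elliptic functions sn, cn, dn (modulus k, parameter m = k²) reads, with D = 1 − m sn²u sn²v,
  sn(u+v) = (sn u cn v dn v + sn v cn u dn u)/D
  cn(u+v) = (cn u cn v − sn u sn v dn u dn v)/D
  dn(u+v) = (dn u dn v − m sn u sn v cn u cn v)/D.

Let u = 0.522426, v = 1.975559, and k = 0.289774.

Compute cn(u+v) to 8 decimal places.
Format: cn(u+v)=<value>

sn u = 0.4973472667590279, cn u = 0.8675515525012472, dn u = 0.9895604648644101
sn v = 0.9376757764011109, cn v = -0.3475113499593558, dn v = 0.9623780283049782
m = k² = 0.083968971076
D = 1 − m·sn²u·sn²v = 0.981738195207493
cn(u+v) = (cn u·cn v − sn u·sn v·dn u·dn v)/D = -0.7456041505741664/0.981738195207493 = -0.7594735075134578

cn(u+v)=-0.75947351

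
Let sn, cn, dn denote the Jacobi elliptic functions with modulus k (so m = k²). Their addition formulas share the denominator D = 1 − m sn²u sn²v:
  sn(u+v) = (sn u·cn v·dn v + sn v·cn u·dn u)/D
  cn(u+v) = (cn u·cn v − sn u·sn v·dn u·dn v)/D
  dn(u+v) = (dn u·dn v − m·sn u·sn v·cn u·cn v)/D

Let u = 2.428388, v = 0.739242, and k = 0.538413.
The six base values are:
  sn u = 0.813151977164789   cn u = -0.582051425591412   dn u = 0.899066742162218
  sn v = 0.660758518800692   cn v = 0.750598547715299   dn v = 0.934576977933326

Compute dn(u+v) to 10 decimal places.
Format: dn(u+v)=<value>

m = k² = 0.289888558569
D = 1 − m·sn²u·sn²v = 0.9163126027081203
dn(u+v) = (dn u·dn v − m·sn u·sn v·cn u·cn v)/D = 0.9082949659990404/0.9163126027081203 = 0.9912501075665836

dn(u+v)=0.9912501076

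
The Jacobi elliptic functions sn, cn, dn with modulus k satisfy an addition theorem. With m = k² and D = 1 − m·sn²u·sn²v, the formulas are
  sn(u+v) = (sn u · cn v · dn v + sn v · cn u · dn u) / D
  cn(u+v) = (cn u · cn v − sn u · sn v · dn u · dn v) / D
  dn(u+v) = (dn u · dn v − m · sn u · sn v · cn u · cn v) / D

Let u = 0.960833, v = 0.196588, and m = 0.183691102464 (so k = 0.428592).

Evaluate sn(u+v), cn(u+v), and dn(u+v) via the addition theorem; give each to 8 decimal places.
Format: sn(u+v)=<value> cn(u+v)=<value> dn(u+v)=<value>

sn(u+v)=0.90061888 cn(u+v)=0.43460975 dn(u+v)=0.92249960

sn u = 0.8065731258260489, cn u = 0.5911343271162627, dn u = 0.9383484844667104
sn v = 0.1950979040835421, cn v = 0.9807837722057849, dn v = 0.99649793289578
m = k² = 0.183691102464
D = 1 − m·sn²u·sn²v = 0.9954513677761161
sn(u+v) = (sn u·cn v·dn v + sn v·cn u·dn u)/D = 0.8965222956696753/0.9954513677761161 = 0.9006188797274418
cn(u+v) = (cn u·cn v − sn u·sn v·dn u·dn v)/D = 0.4326328685785624/0.9954513677761161 = 0.4346097484853369
dn(u+v) = (dn u·dn v − m·sn u·sn v·cn u·cn v)/D = 0.9183034863209777/0.9954513677761161 = 0.9224995977176762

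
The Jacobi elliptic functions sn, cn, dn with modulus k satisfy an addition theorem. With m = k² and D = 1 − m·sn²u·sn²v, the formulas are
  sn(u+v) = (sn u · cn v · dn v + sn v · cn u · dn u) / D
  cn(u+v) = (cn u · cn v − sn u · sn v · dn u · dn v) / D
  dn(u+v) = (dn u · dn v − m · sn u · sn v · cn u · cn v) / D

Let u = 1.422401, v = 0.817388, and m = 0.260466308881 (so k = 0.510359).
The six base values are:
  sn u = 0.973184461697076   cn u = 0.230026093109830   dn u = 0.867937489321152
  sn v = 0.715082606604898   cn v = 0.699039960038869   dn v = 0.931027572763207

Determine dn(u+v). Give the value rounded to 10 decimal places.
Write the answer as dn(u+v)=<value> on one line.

dn(u+v)=0.8913646500

m = k² = 0.260466308881
D = 1 − m·sn²u·sn²v = 0.873859567113047
dn(u+v) = (dn u·dn v − m·sn u·sn v·cn u·cn v)/D = 0.7789275271888269/0.873859567113047 = 0.8913646499999477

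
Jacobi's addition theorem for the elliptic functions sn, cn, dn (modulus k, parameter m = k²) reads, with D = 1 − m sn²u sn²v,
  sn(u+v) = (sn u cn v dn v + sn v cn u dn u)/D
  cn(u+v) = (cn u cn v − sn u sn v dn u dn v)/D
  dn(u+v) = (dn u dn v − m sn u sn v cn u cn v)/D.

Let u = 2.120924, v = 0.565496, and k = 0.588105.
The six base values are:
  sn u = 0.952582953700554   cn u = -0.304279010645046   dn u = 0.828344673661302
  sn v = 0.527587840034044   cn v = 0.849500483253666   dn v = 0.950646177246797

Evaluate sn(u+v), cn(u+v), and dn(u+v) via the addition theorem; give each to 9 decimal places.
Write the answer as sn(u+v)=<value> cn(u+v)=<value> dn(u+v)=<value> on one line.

m = k² = 0.345867491025
D = 1 − m·sn²u·sn²v = 0.9126415521081566
sn(u+v) = (sn u·cn v·dn v + sn v·cn u·dn u)/D = 0.6363041889048878/0.9126415521081566 = 0.6972115037224162
cn(u+v) = (cn u·cn v − sn u·sn v·dn u·dn v)/D = -0.6542412260141347/0.9126415521081566 = -0.7168654818563432
dn(u+v) = (dn u·dn v − m·sn u·sn v·cn u·cn v)/D = 0.8323933733911346/0.9126415521081566 = 0.9120704305741364

sn(u+v)=0.697211504 cn(u+v)=-0.716865482 dn(u+v)=0.912070431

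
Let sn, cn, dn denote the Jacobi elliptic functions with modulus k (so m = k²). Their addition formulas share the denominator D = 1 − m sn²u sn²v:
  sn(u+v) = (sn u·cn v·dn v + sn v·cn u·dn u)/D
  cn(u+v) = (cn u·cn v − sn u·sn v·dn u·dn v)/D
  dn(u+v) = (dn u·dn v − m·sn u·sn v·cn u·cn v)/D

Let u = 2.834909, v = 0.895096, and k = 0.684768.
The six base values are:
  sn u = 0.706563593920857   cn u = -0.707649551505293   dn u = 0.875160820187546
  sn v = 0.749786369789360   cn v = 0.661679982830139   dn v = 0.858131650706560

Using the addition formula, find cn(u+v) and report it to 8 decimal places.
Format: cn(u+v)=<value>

cn(u+v)=-0.99735194

m = k² = 0.468907213824
D = 1 − m·sn²u·sn²v = 0.8683973879146061
cn(u+v) = (cn u·cn v − sn u·sn v·dn u·dn v)/D = -0.8660978238035569/0.8683973879146061 = -0.9973519449240037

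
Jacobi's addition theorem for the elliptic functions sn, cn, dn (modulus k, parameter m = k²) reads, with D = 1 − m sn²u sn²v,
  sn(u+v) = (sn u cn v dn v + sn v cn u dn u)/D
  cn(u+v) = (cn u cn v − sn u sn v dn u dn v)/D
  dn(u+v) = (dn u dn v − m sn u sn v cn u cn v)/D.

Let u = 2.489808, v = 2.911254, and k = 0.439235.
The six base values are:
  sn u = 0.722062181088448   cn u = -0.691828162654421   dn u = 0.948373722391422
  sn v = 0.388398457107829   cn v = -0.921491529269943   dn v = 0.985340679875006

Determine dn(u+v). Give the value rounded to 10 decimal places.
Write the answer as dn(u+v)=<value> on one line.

dn(u+v)=0.9138444554

m = k² = 0.192927385225
D = 1 − m·sn²u·sn²v = 0.984826070285593
dn(u+v) = (dn u·dn v − m·sn u·sn v·cn u·cn v)/D = 0.8999778439026936/0.984826070285593 = 0.9138444554394321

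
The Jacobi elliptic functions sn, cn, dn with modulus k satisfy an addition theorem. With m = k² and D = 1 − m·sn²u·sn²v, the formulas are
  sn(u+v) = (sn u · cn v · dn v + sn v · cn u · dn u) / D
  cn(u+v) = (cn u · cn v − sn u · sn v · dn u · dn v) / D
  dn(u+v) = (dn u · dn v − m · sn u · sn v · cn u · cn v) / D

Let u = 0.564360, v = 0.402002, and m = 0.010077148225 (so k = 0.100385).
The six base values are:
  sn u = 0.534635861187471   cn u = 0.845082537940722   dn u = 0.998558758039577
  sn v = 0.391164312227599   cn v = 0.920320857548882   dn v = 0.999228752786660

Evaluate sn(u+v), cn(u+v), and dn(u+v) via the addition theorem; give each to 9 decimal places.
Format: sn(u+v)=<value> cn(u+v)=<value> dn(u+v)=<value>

m = k² = 0.010077148225
D = 1 − m·sn²u·sn²v = 0.9995592703493499
sn(u+v) = (sn u·cn v·dn v + sn v·cn u·dn u)/D = 0.8217467563908165/0.9995592703493499 = 0.8221090842403099
cn(u+v) = (cn u·cn v − sn u·sn v·dn u·dn v)/D = 0.5690790835222263/0.9995592703493499 = 0.5693300041360538
dn(u+v) = (dn u·dn v − m·sn u·sn v·cn u·cn v)/D = 0.9961495680459039/0.9995592703493499 = 0.9965887942770474

sn(u+v)=0.822109084 cn(u+v)=0.569330004 dn(u+v)=0.996588794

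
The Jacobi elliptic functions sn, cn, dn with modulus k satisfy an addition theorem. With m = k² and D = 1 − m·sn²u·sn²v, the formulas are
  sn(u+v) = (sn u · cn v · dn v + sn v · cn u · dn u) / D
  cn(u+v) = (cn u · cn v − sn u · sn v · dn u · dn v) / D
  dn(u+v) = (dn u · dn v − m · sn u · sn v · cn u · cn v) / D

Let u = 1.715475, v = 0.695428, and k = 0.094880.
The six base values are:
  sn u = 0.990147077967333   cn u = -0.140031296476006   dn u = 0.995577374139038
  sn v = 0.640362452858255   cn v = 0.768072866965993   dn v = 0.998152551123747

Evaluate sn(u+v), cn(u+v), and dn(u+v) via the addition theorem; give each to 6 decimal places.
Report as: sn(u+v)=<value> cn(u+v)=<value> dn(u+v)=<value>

m = k² = 0.0090022144
D = 1 − m·sn²u·sn²v = 0.9963809007668194
sn(u+v) = (sn u·cn v·dn v + sn v·cn u·dn u)/D = 0.6698259064331062/0.9963809007668194 = 0.6722588780230583
cn(u+v) = (cn u·cn v − sn u·sn v·dn u·dn v)/D = -0.7376368716949865/0.9963809007668194 = -0.7403161493032411
dn(u+v) = (dn u·dn v − m·sn u·sn v·cn u·cn v)/D = 0.9943520026534356/0.9963809007668194 = 0.9979637324322231

sn(u+v)=0.672259 cn(u+v)=-0.740316 dn(u+v)=0.997964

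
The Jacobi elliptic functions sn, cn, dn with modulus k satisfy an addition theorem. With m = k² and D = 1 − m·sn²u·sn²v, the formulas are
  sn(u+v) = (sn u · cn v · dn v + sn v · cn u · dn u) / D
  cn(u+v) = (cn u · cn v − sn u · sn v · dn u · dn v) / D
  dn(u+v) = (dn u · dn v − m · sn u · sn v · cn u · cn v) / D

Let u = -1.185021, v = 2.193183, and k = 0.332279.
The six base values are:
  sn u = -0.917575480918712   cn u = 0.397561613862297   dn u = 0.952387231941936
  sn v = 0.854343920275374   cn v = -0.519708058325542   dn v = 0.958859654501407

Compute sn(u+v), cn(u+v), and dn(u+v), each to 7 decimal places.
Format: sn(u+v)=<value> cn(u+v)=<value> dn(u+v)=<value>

m = k² = 0.110409333841
D = 1 − m·sn²u·sn²v = 0.9321492182133237
sn(u+v) = (sn u·cn v·dn v + sn v·cn u·dn u)/D = 0.7807351826305639/0.9321492182133237 = 0.8375645952125784
cn(u+v) = (cn u·cn v − sn u·sn v·dn u·dn v)/D = 0.5092688284379191/0.9321492182133237 = 0.5463383098835279
dn(u+v) = (dn u·dn v − m·sn u·sn v·cn u·cn v)/D = 0.8953225339692458/0.9321492182133237 = 0.960492715624796

sn(u+v)=0.8375646 cn(u+v)=0.5463383 dn(u+v)=0.9604927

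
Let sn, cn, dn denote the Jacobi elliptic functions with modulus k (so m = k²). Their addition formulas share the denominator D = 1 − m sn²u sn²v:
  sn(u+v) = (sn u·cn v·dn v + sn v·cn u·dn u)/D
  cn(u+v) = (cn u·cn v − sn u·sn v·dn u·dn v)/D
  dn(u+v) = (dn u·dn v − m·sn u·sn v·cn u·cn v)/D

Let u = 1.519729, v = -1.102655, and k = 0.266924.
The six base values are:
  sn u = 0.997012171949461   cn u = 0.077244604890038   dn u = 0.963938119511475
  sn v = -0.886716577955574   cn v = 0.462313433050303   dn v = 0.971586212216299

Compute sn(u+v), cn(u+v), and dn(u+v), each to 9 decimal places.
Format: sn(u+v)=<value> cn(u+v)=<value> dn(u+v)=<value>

m = k² = 0.071248421776
D = 1 − m·sn²u·sn²v = 0.9443140253121939
sn(u+v) = (sn u·cn v·dn v + sn v·cn u·dn u)/D = 0.381811245881011/0.9443140253121939 = 0.4043265647301836
cn(u+v) = (cn u·cn v − sn u·sn v·dn u·dn v)/D = 0.8636834784341478/0.9443140253121939 = 0.9146146888463407
dn(u+v) = (dn u·dn v − m·sn u·sn v·cn u·cn v)/D = 0.9387983786556649/0.9443140253121939 = 0.9941590969649047

sn(u+v)=0.404326565 cn(u+v)=0.914614689 dn(u+v)=0.994159097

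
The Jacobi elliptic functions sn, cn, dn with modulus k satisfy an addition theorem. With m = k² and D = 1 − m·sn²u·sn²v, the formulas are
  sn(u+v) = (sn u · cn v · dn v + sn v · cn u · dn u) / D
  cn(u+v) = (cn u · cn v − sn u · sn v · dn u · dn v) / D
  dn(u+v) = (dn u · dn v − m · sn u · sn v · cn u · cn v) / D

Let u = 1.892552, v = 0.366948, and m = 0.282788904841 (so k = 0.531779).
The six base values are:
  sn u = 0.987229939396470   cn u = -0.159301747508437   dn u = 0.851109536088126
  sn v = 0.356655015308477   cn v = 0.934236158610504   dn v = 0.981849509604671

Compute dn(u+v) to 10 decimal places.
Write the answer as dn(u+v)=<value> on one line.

dn(u+v)=0.8813800785

m = k² = 0.282788904841
D = 1 − m·sn²u·sn²v = 0.9649413109759254
dn(u+v) = (dn u·dn v − m·sn u·sn v·cn u·cn v)/D = 0.8504800484171099/0.9649413109759254 = 0.8813800785013014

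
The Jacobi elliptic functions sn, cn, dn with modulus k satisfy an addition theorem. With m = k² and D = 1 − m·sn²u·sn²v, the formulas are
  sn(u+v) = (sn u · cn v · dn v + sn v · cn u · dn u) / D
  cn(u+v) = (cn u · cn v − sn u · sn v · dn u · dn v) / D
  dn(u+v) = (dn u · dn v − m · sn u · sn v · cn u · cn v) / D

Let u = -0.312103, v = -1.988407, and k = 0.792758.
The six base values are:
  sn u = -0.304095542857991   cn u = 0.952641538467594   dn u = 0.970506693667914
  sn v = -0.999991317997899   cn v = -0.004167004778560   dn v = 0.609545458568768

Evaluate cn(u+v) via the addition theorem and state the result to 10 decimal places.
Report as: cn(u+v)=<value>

m = k² = 0.628465246564
D = 1 − m·sn²u·sn²v = 0.9418842515894677
cn(u+v) = (cn u·cn v − sn u·sn v·dn u·dn v)/D = -0.183861276183833/0.9418842515894677 = -0.1952058077981022

cn(u+v)=-0.1952058078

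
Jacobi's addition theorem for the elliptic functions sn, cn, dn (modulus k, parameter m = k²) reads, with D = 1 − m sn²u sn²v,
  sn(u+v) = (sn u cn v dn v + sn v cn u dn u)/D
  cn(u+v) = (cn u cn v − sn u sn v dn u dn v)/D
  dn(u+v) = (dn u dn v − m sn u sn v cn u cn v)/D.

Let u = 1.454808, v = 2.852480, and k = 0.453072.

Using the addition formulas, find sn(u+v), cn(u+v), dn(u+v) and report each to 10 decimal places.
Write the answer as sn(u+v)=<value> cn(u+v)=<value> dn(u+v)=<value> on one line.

sn u = 0.9828924884046353, cn u = 0.1841802275971662, dn u = 0.8953709558703514
sn v = 0.4516989222425765, cn v = -0.8921704341911891, dn v = 0.9788347684921169
m = k² = 0.205274237184
D = 1 − m·sn²u·sn²v = 0.9595382569581481
sn(u+v) = (sn u·cn v·dn v + sn v·cn u·dn u)/D = -0.7838581648655847/0.9595382569581481 = -0.8169118419004048
cn(u+v) = (cn u·cn v − sn u·sn v·dn u·dn v)/D = -0.5534257348008303/0.9595382569581481 = -0.5767625530171736
dn(u+v) = (dn u·dn v − m·sn u·sn v·cn u·cn v)/D = 0.8913956884467394/0.9595382569581481 = 0.9289840003592677

sn(u+v)=-0.8169118419 cn(u+v)=-0.5767625530 dn(u+v)=0.9289840004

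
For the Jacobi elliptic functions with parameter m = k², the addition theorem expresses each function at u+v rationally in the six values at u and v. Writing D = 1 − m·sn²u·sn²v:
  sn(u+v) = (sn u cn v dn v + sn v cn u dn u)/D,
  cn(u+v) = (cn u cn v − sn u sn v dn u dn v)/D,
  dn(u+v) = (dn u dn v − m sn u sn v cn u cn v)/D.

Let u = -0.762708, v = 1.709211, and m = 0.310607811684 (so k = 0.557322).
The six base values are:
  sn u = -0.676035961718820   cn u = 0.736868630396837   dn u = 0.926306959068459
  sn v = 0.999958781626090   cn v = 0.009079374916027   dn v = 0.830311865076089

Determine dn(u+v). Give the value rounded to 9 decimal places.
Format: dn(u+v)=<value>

m = k² = 0.310607811684
D = 1 − m·sn²u·sn²v = 0.8580562845204414
dn(u+v) = (dn u·dn v − m·sn u·sn v·cn u·cn v)/D = 0.7705284452027428/0.8580562845204414 = 0.8979928928944132

dn(u+v)=0.897992893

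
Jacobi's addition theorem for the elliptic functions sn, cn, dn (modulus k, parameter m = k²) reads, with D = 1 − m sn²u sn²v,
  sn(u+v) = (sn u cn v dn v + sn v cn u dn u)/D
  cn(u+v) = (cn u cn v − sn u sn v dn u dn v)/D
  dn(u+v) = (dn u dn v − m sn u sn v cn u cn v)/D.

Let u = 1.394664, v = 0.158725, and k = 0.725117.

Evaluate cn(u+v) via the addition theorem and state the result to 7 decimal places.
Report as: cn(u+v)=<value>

sn u = 0.9432557284743359, cn u = 0.3320672081075606, dn u = 0.7295094200252229
sn v = 0.1577152908653418, cn v = 0.9874846262232444, dn v = 0.9934391396230251
m = k² = 0.525794663689
D = 1 − m·sn²u·sn²v = 0.9883634918139506
cn(u+v) = (cn u·cn v − sn u·sn v·dn u·dn v)/D = 0.2200971973002191/0.9883634918139506 = 0.2226885140165114

cn(u+v)=0.2226885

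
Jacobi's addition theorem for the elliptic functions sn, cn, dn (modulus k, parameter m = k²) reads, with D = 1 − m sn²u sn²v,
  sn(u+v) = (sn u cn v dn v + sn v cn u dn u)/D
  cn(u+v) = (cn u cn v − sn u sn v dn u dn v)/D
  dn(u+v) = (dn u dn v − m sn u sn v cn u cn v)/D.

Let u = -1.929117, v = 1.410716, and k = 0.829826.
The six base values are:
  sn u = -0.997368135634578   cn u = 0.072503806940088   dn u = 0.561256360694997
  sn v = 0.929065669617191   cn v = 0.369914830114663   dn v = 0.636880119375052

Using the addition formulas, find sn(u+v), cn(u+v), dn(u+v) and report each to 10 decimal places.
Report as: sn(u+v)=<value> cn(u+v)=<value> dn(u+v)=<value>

m = k² = 0.688611190276
D = 1 − m·sn²u·sn²v = 0.4087408439616768
sn(u+v) = (sn u·cn v·dn v + sn v·cn u·dn u)/D = -0.1971646802406199/0.4087408439616768 = -0.4823708791360863
cn(u+v) = (cn u·cn v − sn u·sn v·dn u·dn v)/D = 0.3580435258290784/0.4087408439616768 = 0.875967085546871
dn(u+v) = (dn u·dn v − m·sn u·sn v·cn u·cn v)/D = 0.3745665058511918/0.4087408439616768 = 0.9163911837651117

sn(u+v)=-0.4823708791 cn(u+v)=0.8759670855 dn(u+v)=0.9163911838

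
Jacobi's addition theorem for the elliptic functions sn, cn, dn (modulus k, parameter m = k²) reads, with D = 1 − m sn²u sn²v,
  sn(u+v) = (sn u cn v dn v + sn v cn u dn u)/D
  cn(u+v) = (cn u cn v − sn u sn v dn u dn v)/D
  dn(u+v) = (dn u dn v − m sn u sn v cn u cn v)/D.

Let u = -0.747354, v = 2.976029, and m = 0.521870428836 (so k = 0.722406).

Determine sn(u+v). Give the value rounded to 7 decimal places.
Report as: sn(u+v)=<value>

sn(u+v)=0.9692635

sn u = -0.6557403891176216, cn u = 0.7549864515869608, dn u = 0.8806804675804328
sn v = 0.6706771558559082, cn v = -0.7417493866617146, dn v = 0.8747905953943285
m = k² = 0.521870428836
D = 1 − m·sn²u·sn²v = 0.8990622581041086
sn(u+v) = (sn u·cn v·dn v + sn v·cn u·dn u)/D = 0.87142826151405/0.8990622581041086 = 0.9692635339310854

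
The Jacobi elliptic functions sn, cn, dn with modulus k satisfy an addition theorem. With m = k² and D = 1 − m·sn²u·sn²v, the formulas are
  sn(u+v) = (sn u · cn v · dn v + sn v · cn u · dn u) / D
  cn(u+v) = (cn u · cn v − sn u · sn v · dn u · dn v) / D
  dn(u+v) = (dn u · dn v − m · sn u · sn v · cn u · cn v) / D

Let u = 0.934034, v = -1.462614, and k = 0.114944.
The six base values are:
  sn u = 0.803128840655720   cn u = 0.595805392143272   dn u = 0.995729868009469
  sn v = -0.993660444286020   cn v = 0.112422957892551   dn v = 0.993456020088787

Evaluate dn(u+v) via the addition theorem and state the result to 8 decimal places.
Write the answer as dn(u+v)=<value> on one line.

m = k² = 0.013212123136
D = 1 − m·sn²u·sn²v = 0.9915856793134315
dn(u+v) = (dn u·dn v − m·sn u·sn v·cn u·cn v)/D = 0.9899200765724092/0.9915856793134315 = 0.9983202634166968

dn(u+v)=0.99832026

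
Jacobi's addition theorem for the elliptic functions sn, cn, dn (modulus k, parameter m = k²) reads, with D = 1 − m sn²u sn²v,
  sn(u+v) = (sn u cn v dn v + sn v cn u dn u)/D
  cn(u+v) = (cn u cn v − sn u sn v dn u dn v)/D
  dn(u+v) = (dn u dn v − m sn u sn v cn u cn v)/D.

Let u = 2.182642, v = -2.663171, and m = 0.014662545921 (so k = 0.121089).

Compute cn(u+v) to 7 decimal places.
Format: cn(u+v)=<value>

cn(u+v)=0.8868701

sn u = 0.8241579235293381, cn u = -0.5663600595767763, dn u = 0.9950078727379658
sn v = -0.4704136922414087, cn v = -0.8824460086327124, dn v = 0.9983763515138401
m = k² = 0.014662545921
D = 1 − m·sn²u·sn²v = 0.9977961087010557
cn(u+v) = (cn u·cn v − sn u·sn v·dn u·dn v)/D = 0.884915583952348/0.9977961087010557 = 0.8868701493578111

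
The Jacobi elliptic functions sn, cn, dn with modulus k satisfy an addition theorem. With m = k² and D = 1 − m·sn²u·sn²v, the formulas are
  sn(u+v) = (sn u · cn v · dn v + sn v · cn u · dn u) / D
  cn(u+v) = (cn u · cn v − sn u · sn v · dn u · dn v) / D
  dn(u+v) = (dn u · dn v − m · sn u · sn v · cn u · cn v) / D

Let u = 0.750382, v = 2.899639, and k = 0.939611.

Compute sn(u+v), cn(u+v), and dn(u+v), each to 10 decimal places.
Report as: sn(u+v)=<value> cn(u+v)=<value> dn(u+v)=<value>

sn(u+v)=0.8917991813 cn(u+v)=-0.4524314536 dn(u+v)=0.5457557290

sn u = 0.6408748841892959, cn u = 0.7676453496344236, dn u = 0.7983655608220798
sn v = 0.9904163892906715, cn v = -0.1381136337384148, dn v = 0.3660221624985603
m = k² = 0.882868831321
D = 1 − m·sn²u·sn²v = 0.6443045371122826
sn(u+v) = (sn u·cn v·dn v + sn v·cn u·dn u)/D = 0.574590258698181/0.6443045371122826 = 0.8917991812900232
cn(u+v) = (cn u·cn v − sn u·sn v·dn u·dn v)/D = -0.2915036383179979/0.6443045371122826 = -0.4524314536484441
dn(u+v) = (dn u·dn v − m·sn u·sn v·cn u·cn v)/D = 0.3516328923221854/0.6443045371122826 = 0.5457557289572626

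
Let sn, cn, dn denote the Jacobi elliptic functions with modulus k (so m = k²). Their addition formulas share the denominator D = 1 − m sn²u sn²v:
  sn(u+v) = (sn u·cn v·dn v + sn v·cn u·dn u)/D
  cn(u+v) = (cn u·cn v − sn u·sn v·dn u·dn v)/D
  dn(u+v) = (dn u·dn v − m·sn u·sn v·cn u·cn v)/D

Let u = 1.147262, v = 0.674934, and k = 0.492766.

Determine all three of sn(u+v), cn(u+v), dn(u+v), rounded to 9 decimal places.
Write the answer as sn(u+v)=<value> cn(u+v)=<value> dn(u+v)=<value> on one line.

sn(u+v)=0.992543560 cn(u+v)=-0.121890450 dn(u+v)=0.872232360

sn u = 0.8913997298713341, cn u = 0.4532179625580969, dn u = 0.8983641455121313
sn v = 0.6159703317641888, cn v = 0.7877693510072064, dn v = 0.9528221253667679
m = k² = 0.242818330756
D = 1 − m·sn²u·sn²v = 0.9267941048904162
sn(u+v) = (sn u·cn v·dn v + sn v·cn u·dn u)/D = 0.9198835201717844/0.9267941048904162 = 0.9925435599102684
cn(u+v) = (cn u·cn v − sn u·sn v·dn u·dn v)/D = -0.1129673500441346/0.9267941048904162 = -0.1218904495054938
dn(u+v) = (dn u·dn v − m·sn u·sn v·cn u·cn v)/D = 0.808379809209888/0.9267941048904162 = 0.8722323598567457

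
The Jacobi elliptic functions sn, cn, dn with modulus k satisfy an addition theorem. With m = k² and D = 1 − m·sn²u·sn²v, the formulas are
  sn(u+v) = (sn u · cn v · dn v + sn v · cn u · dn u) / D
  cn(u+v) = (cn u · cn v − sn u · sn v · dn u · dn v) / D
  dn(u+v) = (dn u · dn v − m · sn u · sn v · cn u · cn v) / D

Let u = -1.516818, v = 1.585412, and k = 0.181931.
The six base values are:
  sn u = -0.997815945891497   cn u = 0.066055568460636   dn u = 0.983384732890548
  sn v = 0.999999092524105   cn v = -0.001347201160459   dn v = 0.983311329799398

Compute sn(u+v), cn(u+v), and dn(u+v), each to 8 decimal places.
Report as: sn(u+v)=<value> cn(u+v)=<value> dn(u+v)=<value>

sn(u+v)=0.06853845 cn(u+v)=0.99764848 dn(u+v)=0.99992226

m = k² = 0.033098888761
D = 1 − m·sn²u·sn²v = 0.9670455926929566
sn(u+v) = (sn u·cn v·dn v + sn v·cn u·dn u)/D = 0.06627980350719118/0.9670455926929566 = 0.06853844741965072
cn(u+v) = (cn u·cn v − sn u·sn v·dn u·dn v)/D = 0.9647715615594812/0.9670455926929566 = 0.9976484757795723
dn(u+v) = (dn u·dn v − m·sn u·sn v·cn u·cn v)/D = 0.9669704103640792/0.9670455926929566 = 0.99992225565222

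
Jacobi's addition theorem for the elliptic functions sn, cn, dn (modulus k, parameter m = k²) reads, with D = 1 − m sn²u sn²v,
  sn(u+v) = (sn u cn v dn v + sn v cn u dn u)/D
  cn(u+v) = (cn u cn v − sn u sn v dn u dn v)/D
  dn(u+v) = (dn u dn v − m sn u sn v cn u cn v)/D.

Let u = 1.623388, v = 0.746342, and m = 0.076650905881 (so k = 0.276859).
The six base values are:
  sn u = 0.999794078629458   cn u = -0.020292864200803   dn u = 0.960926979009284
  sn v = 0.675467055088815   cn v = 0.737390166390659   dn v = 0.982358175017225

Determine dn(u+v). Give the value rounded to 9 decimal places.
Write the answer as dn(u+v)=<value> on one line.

m = k² = 0.076650905881
D = 1 − m·sn²u·sn²v = 0.9650419856758744
dn(u+v) = (dn u·dn v − m·sn u·sn v·cn u·cn v)/D = 0.9447490649025388/0.9650419856758744 = 0.9789719814530937

dn(u+v)=0.978971981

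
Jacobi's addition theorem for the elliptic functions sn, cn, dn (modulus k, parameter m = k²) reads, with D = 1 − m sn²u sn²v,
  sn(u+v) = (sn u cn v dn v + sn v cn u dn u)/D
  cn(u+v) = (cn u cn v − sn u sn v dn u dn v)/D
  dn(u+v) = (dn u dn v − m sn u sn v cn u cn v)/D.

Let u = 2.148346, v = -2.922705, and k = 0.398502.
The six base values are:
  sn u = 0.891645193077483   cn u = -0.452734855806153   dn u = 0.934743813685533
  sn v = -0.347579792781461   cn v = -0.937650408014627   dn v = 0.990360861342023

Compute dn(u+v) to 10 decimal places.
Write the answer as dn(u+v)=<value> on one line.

dn(u+v)=0.9612887897

m = k² = 0.158803844004
D = 1 − m·sn²u·sn²v = 0.9847470377335138
dn(u+v) = (dn u·dn v − m·sn u·sn v·cn u·cn v)/D = 0.9466262880989933/0.9847470377335138 = 0.9612887897360333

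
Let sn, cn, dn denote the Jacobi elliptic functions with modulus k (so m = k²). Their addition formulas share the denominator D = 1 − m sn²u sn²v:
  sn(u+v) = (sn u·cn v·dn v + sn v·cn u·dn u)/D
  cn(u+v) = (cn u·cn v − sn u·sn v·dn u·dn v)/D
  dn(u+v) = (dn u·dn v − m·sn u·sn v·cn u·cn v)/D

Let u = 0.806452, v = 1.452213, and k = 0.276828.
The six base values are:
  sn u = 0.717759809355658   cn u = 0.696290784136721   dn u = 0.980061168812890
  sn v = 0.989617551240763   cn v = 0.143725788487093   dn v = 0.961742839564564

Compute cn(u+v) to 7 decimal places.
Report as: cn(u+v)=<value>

m = k² = 0.076633741584
D = 1 − m·sn²u·sn²v = 0.9613354391897047
cn(u+v) = (cn u·cn v − sn u·sn v·dn u·dn v)/D = -0.5694375265960772/0.9613354391897047 = -0.5923400962686319

cn(u+v)=-0.5923401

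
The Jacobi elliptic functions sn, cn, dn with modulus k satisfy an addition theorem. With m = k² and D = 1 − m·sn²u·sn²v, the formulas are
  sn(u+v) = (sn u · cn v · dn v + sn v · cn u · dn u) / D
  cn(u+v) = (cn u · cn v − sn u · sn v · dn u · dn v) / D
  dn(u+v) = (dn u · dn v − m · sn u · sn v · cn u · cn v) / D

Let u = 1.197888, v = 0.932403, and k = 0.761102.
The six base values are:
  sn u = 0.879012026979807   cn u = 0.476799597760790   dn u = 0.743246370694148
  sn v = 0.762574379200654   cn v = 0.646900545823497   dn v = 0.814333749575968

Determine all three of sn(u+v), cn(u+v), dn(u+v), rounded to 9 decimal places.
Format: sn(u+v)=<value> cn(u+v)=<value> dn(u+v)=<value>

sn(u+v)=0.991317678 cn(u+v)=-0.131488635 dn(u+v)=0.656307096

m = k² = 0.579276254404
D = 1 − m·sn²u·sn²v = 0.739720609754077
sn(u+v) = (sn u·cn v·dn v + sn v·cn u·dn u)/D = 0.7332981172538516/0.739720609754077 = 0.9913176780320336
cn(u+v) = (cn u·cn v − sn u·sn v·dn u·dn v)/D = -0.0972648535026909/0.739720609754077 = -0.1314886353308812
dn(u+v) = (dn u·dn v − m·sn u·sn v·cn u·cn v)/D = 0.4854838851362918/0.739720609754077 = 0.6563070958610885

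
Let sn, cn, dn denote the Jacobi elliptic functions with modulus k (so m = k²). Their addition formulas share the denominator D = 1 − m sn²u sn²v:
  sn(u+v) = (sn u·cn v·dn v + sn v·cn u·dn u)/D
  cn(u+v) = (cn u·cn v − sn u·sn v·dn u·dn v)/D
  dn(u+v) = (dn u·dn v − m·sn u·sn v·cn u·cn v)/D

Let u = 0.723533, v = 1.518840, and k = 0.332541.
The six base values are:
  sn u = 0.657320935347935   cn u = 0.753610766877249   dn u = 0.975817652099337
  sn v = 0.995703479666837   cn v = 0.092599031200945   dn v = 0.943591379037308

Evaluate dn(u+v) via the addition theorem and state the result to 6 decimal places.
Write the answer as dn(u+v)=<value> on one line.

dn(u+v)=0.961257

m = k² = 0.110583516681
D = 1 − m·sn²u·sn²v = 0.9526297828357568
dn(u+v) = (dn u·dn v − m·sn u·sn v·cn u·cn v)/D = 0.9157224257694671/0.9526297828357568 = 0.9612573974367827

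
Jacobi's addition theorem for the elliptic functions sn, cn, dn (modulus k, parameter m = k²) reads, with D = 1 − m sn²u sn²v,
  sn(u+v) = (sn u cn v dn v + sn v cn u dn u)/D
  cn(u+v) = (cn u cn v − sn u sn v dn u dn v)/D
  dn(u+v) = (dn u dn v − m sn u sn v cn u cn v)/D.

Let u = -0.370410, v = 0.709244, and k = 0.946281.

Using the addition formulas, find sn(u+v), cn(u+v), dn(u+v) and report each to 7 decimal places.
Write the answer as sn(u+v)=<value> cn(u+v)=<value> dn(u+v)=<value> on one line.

sn u = -0.3551465817997295, cn u = 0.9348106254402375, dn u = 0.9418375594891468
sn v = 0.6145148227229125, cn v = 0.7889052748295117, dn v = 0.8135437577466806
m = k² = 0.895447730961
D = 1 − m·sn²u·sn²v = 0.9573498812848449
sn(u+v) = (sn u·cn v·dn v + sn v·cn u·dn u)/D = 0.313107022887282/0.9573498812848449 = 0.3270560001188549
cn(u+v) = (cn u·cn v − sn u·sn v·dn u·dn v)/D = 0.9047003854397154/0.9573498812848449 = 0.9450049591331548
dn(u+v) = (dn u·dn v − m·sn u·sn v·cn u·cn v)/D = 0.9103475569670265/0.9573498812848449 = 0.9509037132226545

sn(u+v)=0.3270560 cn(u+v)=0.9450050 dn(u+v)=0.9509037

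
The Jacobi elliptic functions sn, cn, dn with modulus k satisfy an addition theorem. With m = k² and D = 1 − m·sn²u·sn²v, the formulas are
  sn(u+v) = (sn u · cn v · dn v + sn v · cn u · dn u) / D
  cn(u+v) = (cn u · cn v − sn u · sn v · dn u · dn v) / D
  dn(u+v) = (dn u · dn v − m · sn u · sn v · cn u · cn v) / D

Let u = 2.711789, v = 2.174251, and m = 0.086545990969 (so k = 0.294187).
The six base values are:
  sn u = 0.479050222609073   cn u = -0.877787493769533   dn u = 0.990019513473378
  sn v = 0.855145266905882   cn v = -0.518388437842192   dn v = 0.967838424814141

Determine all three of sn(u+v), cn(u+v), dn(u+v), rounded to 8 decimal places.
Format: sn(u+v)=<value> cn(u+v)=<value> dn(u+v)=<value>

sn(u+v)=-0.99798623 cn(u+v)=0.06343095 dn(u+v)=0.95593003

m = k² = 0.086545990969
D = 1 − m·sn²u·sn²v = 0.9854759130464002
sn(u+v) = (sn u·cn v·dn v + sn v·cn u·dn u)/D = -0.9834913907808195/0.9854759130464002 = -0.9979862295574065
cn(u+v) = (cn u·cn v − sn u·sn v·dn u·dn v)/D = 0.06250967488833666/0.9854759130464002 = 0.06343095154411293
dn(u+v) = (dn u·dn v − m·sn u·sn v·cn u·cn v)/D = 0.9420460208365012/0.9854759130464002 = 0.9559300317390364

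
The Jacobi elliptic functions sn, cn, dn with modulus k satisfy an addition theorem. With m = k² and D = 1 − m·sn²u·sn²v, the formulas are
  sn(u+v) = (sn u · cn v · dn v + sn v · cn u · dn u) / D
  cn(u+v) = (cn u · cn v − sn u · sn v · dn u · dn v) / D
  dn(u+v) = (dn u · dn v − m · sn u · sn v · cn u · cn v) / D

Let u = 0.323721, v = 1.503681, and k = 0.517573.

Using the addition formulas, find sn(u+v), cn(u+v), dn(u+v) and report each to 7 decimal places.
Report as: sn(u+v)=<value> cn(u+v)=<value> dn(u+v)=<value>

sn(u+v)=0.9936347 cn(u+v)=-0.1126500 dn(u+v)=0.8576232

sn u = 0.3166917779177043, cn u = 0.9485285013110167, dn u = 0.9864751121277827
sn v = 0.9865077856781398, cn v = 0.1637143512231394, dn v = 0.8598244367909794
m = k² = 0.267881810329
D = 1 − m·sn²u·sn²v = 0.9738532426914502
sn(u+v) = (sn u·cn v·dn v + sn v·cn u·dn u)/D = 0.9676544060699801/0.9738532426914502 = 0.9936347322679356
cn(u+v) = (cn u·cn v − sn u·sn v·dn u·dn v)/D = -0.1097045519292924/0.9738532426914502 = -0.1126499837142818
dn(u+v) = (dn u·dn v − m·sn u·sn v·cn u·cn v)/D = 0.835199169364219/0.9738532426914502 = 0.8576232359774957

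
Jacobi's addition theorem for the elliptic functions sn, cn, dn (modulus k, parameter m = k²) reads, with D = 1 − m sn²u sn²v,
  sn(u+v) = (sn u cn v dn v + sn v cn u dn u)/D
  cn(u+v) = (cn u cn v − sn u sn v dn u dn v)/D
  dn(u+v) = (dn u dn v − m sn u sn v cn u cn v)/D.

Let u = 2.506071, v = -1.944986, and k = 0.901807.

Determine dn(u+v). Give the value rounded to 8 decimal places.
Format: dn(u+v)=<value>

sn u = 0.9955236104518192, cn u = -0.09451317914965382, dn u = 0.4404642309981787
sn v = -0.9886527503156838, cn v = 0.1502189711495659, dn v = 0.4528750982168289
m = k² = 0.813255865249
D = 1 − m·sn²u·sn²v = 0.2121965274619335
dn(u+v) = (dn u·dn v − m·sn u·sn v·cn u·cn v)/D = 0.1881110600476915/0.2121965274619335 = 0.8864945260776582

dn(u+v)=0.88649453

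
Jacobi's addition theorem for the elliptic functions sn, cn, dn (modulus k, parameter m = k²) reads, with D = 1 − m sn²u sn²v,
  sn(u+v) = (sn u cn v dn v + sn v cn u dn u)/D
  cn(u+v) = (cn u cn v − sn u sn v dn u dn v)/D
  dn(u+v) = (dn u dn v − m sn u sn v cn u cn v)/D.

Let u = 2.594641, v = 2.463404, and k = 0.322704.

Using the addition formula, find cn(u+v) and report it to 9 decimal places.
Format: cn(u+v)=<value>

cn(u+v)=0.202458835

sn u = 0.5890119686507234, cn u = -0.8081243102309194, dn u = 0.9817692789953192
sn v = 0.6876474804233376, cn v = -0.7260447249773499, dn v = 0.9750679279901676
m = k² = 0.104137871616
D = 1 − m·sn²u·sn²v = 0.9829160359549666
cn(u+v) = (cn u·cn v − sn u·sn v·dn u·dn v)/D = 0.1990000351766597/0.9829160359549666 = 0.2024588346280446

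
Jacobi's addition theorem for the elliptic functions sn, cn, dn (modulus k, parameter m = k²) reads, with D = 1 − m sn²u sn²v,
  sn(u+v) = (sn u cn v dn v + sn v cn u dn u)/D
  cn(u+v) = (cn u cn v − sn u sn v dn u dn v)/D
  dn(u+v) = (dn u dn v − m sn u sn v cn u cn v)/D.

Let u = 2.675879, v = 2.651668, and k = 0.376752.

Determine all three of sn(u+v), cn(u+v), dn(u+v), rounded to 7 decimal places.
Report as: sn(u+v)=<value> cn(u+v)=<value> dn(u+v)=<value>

sn u = 0.5502145242728184, cn u = -0.8350233393619822, dn u = 0.9782786016373888
sn v = 0.5698201553950816, cn v = -0.8217694266067125, dn v = 0.9766842470290658
m = k² = 0.141942069504
D = 1 − m·sn²u·sn²v = 0.9860475380271961
sn(u+v) = (sn u·cn v·dn v + sn v·cn u·dn u)/D = -0.907085071150515/0.9860475380271961 = -0.9199202230810668
cn(u+v) = (cn u·cn v − sn u·sn v·dn u·dn v)/D = 0.3866347384099881/0.9860475380271961 = 0.3921055765562131
dn(u+v) = (dn u·dn v − m·sn u·sn v·cn u·cn v)/D = 0.9249320733540982/0.9860475380271961 = 0.9380197583623881

sn(u+v)=-0.9199202 cn(u+v)=0.3921056 dn(u+v)=0.9380198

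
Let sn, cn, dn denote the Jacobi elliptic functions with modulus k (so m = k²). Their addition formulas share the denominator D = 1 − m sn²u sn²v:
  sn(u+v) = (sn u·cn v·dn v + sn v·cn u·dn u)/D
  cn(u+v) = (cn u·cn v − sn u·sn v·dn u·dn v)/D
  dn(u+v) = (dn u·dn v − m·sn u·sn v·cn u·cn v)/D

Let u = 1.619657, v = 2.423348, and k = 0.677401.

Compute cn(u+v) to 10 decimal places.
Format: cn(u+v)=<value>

sn u = 0.989015258669157, cn u = 0.147813457166729, dn u = 0.7423972646605282
sn v = 0.8981620712752522, cn v = -0.4396645240664168, dn v = 0.7936183658301063
m = k² = 0.458872114801
D = 1 − m·sn²u·sn²v = 0.6379178851700691
cn(u+v) = (cn u·cn v − sn u·sn v·dn u·dn v)/D = -0.588354658960361/0.6379178851700691 = -0.9223046925600863

cn(u+v)=-0.9223046926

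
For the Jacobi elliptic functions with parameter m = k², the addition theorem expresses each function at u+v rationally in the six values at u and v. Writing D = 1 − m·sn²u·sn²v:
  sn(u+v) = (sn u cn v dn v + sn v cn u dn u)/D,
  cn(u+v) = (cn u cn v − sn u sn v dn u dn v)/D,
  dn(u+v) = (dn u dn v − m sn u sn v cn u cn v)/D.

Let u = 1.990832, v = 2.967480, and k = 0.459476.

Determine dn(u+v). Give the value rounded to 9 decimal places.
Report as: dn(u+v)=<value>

dn(u+v)=0.888322033

sn u = 0.9581809627376125, cn u = -0.2861629651915532, dn u = 0.8978697647692997
sn v = 0.3536101846056925, cn v = -0.935392878604027, dn v = 0.9867125957493356
m = k² = 0.211118194576
D = 1 − m·sn²u·sn²v = 0.9757634795876763
dn(u+v) = (dn u·dn v − m·sn u·sn v·cn u·cn v)/D = 0.8667921983481632/0.9757634795876763 = 0.8883220334444567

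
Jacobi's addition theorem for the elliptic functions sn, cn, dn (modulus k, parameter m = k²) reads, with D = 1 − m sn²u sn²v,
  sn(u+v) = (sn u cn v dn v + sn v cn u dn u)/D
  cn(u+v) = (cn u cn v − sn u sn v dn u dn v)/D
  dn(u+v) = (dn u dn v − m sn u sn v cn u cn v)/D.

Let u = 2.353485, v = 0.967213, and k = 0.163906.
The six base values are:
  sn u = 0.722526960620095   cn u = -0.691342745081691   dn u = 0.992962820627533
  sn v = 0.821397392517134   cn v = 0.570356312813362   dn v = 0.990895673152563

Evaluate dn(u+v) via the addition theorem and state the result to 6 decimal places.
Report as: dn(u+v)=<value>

dn(u+v)=0.999669

m = k² = 0.026865176836
D = 1 − m·sn²u·sn²v = 0.9905375312633331
dn(u+v) = (dn u·dn v − m·sn u·sn v·cn u·cn v)/D = 0.9902094653208771/0.9905375312633331 = 0.999668800088738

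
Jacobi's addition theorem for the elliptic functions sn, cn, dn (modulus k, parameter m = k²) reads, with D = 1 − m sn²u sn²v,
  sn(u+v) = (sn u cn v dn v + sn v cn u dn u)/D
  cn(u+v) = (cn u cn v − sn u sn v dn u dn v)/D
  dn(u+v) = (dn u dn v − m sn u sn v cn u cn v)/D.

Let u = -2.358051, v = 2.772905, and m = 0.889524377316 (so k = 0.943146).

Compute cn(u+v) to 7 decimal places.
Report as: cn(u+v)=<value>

cn(u+v)=0.9192227

sn u = -0.9983274448054901, cn u = 0.05781274036180219, dn u = 0.3368214534853599
sn v = 0.9967216274470893, cn v = -0.08090733822853027, dn v = 0.3410255810443961
m = k² = 0.889524377316
D = 1 − m·sn²u·sn²v = 0.1192520540697974
cn(u+v) = (cn u·cn v − sn u·sn v·dn u·dn v)/D = 0.1096191997894923/0.1192520540697974 = 0.9192227391348152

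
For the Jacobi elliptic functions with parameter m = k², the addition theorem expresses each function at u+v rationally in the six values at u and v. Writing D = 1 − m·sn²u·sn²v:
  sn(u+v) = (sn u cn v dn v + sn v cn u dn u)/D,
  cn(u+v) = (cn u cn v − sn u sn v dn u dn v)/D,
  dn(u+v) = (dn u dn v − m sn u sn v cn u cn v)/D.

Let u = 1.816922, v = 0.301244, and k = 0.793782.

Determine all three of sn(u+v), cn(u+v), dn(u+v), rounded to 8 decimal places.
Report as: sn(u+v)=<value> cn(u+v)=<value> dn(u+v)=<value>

sn(u+v)=0.99663379 cn(u+v)=-0.08198222 dn(u+v)=0.61167395

sn u = 0.9948437991874793, cn u = 0.1014190081701766, dn u = 0.6135072325434174
sn v = 0.2940221387732829, cn v = 0.9557986094942723, dn v = 0.9723833348996857
m = k² = 0.630089863524
D = 1 − m·sn²u·sn²v = 0.9460896250314471
sn(u+v) = (sn u·cn v·dn v + sn v·cn u·dn u)/D = 0.9429048909900286/0.9460896250314471 = 0.9966337924471873
cn(u+v) = (cn u·cn v − sn u·sn v·dn u·dn v)/D = -0.07756252406430933/0.9460896250314471 = -0.08198221607358946
dn(u+v) = (dn u·dn v − m·sn u·sn v·cn u·cn v)/D = 0.5786983796300648/0.9460896250314471 = 0.6116739517261163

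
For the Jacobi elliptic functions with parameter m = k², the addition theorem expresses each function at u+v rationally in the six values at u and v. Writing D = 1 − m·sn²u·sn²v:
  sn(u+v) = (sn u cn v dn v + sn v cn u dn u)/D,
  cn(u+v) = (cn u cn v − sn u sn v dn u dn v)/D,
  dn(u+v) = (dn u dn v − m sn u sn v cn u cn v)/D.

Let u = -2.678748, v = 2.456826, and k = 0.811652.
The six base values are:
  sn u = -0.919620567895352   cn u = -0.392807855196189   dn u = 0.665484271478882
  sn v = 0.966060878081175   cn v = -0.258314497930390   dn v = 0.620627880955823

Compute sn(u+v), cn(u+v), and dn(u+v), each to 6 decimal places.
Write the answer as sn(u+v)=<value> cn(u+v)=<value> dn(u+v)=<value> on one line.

sn(u+v)=-0.218947 cn(u+v)=0.975737 dn(u+v)=0.984083

m = k² = 0.658778969104
D = 1 − m·sn²u·sn²v = 0.4800446292550949
sn(u+v) = (sn u·cn v·dn v + sn v·cn u·dn u)/D = -0.1051045344243299/0.4800446292550949 = -0.2189474228415489
cn(u+v) = (cn u·cn v − sn u·sn v·dn u·dn v)/D = 0.4683971423056575/0.4800446292550949 = 0.9757366581363252
dn(u+v) = (dn u·dn v − m·sn u·sn v·cn u·cn v)/D = 0.4724037881692485/0.4800446292550949 = 0.9840830609901772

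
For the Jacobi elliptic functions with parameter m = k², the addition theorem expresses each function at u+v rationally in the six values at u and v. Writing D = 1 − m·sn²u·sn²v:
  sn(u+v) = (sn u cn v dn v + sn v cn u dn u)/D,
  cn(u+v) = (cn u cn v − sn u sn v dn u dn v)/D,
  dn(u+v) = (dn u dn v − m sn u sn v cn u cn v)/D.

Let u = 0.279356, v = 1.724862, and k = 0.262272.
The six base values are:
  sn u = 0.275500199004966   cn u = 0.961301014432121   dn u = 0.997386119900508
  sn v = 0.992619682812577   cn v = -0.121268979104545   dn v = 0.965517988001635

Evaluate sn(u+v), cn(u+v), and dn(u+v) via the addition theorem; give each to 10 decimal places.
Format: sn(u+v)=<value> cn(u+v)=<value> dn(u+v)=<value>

m = k² = 0.068786601984
D = 1 − m·sn²u·sn²v = 0.9948558519978392
sn(u+v) = (sn u·cn v·dn v + sn v·cn u·dn u)/D = 0.9194545304665083/0.9948558519978392 = 0.924208797304743
cn(u+v) = (cn u·cn v − sn u·sn v·dn u·dn v)/D = -0.3799230614992452/0.9948558519978392 = -0.3818875475640971
dn(u+v) = (dn u·dn v − m·sn u·sn v·cn u·cn v)/D = 0.9651871344462726/0.9948558519978392 = 0.9701778730134755

sn(u+v)=0.9242087973 cn(u+v)=-0.3818875476 dn(u+v)=0.9701778730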